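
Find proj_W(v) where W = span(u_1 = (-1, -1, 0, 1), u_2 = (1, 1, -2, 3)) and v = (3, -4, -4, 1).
proj_W(v) = (2/11, 2/11, -14/11, 26/11)

Set up U = [u_1 | ... | u_2] ∈ R^(4×2). The projector onto W = col(U) is P = U (U^T U)^(-1) U^T.
Compute U^T U =
  [3, 1]
  [1, 15],
and U^T v = (2, 10).
Solve U^T U · c = U^T v for the coefficients: c = (5/11, 7/11). The projection is proj_W(v) = U c.
Check: (v - proj_W(v)) · u_1 = 0  (should be 0).
Check: (v - proj_W(v)) · u_2 = 0  (should be 0).
Result: proj_W(v) = (2/11, 2/11, -14/11, 26/11).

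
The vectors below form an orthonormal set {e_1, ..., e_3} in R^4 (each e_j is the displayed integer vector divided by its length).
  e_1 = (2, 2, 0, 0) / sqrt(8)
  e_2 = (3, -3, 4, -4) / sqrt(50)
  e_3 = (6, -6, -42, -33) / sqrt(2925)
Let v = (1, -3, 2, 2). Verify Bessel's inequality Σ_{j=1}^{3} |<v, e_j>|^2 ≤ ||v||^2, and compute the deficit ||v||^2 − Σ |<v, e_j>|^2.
Σ |<v, e_j>|^2 = 134/13; ||v||^2 = 18; deficit = 100/13

Write each e_j = u_j / sqrt(<u_j, u_j>) where u_j is the displayed integer vector. Then <v, e_j> = <v, u_j> / sqrt(<u_j, u_j>), so |<v, e_j>|^2 = <v, u_j>^2 / <u_j, u_j>.
Coefficients: <v, e_1> = -4/sqrt(8), <v, e_2> = 12/sqrt(50), <v, e_3> = -126/sqrt(2925).
Square and sum: Σ |<v, e_j>|^2 = 134/13.
Compute ||v||^2 = v·v = 18.
Deficit = 18 − 134/13 = 100/13 ≥ 0, confirming Bessel's inequality. (The deficit equals ||v − Σ <v,e_j> e_j||^2, the squared distance from v to span{e_j}.)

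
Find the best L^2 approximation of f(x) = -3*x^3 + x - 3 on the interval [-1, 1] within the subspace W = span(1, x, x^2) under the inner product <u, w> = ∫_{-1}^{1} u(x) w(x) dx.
g(x) = -4*x/5 - 3

The best approximation g ∈ W is the orthogonal projection of f onto W. Writing g = a_0 + a_1 x + a_2 x^2, the coefficients solve the normal equations G · a = b where
  G_{ij} = <φ_i, φ_j> and b_i = <f, φ_i>, with φ_0 = 1, φ_1 = x, φ_2 = x^2.
G =
  [2, 0, 2/3]
  [0, 2/3, 0]
  [2/3, 0, 2/5],
b = (-6, -8/15, -2).
Solving gives a_0 = -3, a_1 = -4/5, a_2 = 0, so
  g(x) = -4*x/5 - 3.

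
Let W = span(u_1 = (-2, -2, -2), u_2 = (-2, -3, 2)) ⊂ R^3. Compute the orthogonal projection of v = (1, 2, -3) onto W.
proj_W(v) = (1, 2, -3)

Set up U = [u_1 | ... | u_2] ∈ R^(3×2). The projector onto W = col(U) is P = U (U^T U)^(-1) U^T.
Compute U^T U =
  [12, 6]
  [6, 17],
and U^T v = (0, -14).
Solve U^T U · c = U^T v for the coefficients: c = (1/2, -1). The projection is proj_W(v) = U c.
Check: (v - proj_W(v)) · u_1 = 0  (should be 0).
Check: (v - proj_W(v)) · u_2 = 0  (should be 0).
Result: proj_W(v) = (1, 2, -3).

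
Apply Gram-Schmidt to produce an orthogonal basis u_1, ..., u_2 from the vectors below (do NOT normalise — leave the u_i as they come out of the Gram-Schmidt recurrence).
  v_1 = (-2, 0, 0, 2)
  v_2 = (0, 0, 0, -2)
Orthogonal basis:
  u_1 = (-2, 0, 0, 2)
  u_2 = (-1, 0, 0, -1)

Apply the Gram-Schmidt recurrence
  u_1 = v_1
  u_i = v_i − Σ_{j<i} ((v_i · u_j) / (u_j · u_j)) · u_j.

Step by step this gives:
  u_1 = (-2, 0, 0, 2)
  u_2 = (-1, 0, 0, -1)

Orthogonality check:
  u_2 · u_1 = 0 (should be 0)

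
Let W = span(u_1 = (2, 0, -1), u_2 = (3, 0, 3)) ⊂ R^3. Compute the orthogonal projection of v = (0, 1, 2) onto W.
proj_W(v) = (0, 0, 2)

Set up U = [u_1 | ... | u_2] ∈ R^(3×2). The projector onto W = col(U) is P = U (U^T U)^(-1) U^T.
Compute U^T U =
  [5, 3]
  [3, 18],
and U^T v = (-2, 6).
Solve U^T U · c = U^T v for the coefficients: c = (-2/3, 4/9). The projection is proj_W(v) = U c.
Check: (v - proj_W(v)) · u_1 = 0  (should be 0).
Check: (v - proj_W(v)) · u_2 = 0  (should be 0).
Result: proj_W(v) = (0, 0, 2).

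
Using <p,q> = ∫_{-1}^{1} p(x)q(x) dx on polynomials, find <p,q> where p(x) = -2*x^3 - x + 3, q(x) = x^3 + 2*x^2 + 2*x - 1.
<p,q> = -124/21

Expand the product: p(x)·q(x) = -2*x^6 - 4*x^5 - 5*x^4 + 3*x^3 + 4*x^2 + 7*x - 3.
∫_{-1}^{1} of each monomial x^k gives [2/(k+1) if k even, 0 if k odd]. Integrating term-by-term (or equivalently evaluating the antiderivative F(x) = -2*x^7/7 - 2*x^6/3 - x^5 + 3*x^4/4 + 4*x^3/3 + 7*x^2/2 - 3*x at the endpoints):
  F(1) − F(−1) = 53/84 − (183/28) = -124/21.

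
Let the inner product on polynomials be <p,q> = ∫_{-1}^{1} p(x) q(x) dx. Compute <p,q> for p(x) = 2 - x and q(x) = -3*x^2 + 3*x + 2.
<p,q> = 2

Expand the product: p(x)·q(x) = 3*x^3 - 9*x^2 + 4*x + 4.
∫_{-1}^{1} of each monomial x^k gives [2/(k+1) if k even, 0 if k odd]. Integrating term-by-term (or equivalently evaluating the antiderivative F(x) = 3*x^4/4 - 3*x^3 + 2*x^2 + 4*x at the endpoints):
  F(1) − F(−1) = 15/4 − (7/4) = 2.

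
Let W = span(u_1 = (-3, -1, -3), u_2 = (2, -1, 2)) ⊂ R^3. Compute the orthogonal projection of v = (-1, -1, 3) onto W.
proj_W(v) = (1, -1, 1)

Set up U = [u_1 | ... | u_2] ∈ R^(3×2). The projector onto W = col(U) is P = U (U^T U)^(-1) U^T.
Compute U^T U =
  [19, -11]
  [-11, 9],
and U^T v = (-5, 5).
Solve U^T U · c = U^T v for the coefficients: c = (1/5, 4/5). The projection is proj_W(v) = U c.
Check: (v - proj_W(v)) · u_1 = 0  (should be 0).
Check: (v - proj_W(v)) · u_2 = 0  (should be 0).
Result: proj_W(v) = (1, -1, 1).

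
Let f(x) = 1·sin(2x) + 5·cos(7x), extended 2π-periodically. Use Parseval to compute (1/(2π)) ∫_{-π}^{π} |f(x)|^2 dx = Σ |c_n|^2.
Σ |c_n|^2 = 13

Expand |f|^2 and use orthogonality of {sin(nx), cos(mx)} on [-π, π]:
  ∫_{-π}^{π} sin(nx)^2 dx = π, ∫ cos(mx)^2 dx = π, and cross terms integrate to 0.
So ∫_{-π}^{π} f(x)^2 dx = 1^2 · π + 5^2 · π = (1 + 25)π.
Divide by 2π: (1 + 25)/2 = 13.
By Parseval, this equals Σ |c_n|^2.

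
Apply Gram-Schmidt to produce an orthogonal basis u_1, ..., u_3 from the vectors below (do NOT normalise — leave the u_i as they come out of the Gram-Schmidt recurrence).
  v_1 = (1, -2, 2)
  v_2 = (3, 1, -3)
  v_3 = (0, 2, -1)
Orthogonal basis:
  u_1 = (1, -2, 2)
  u_2 = (32/9, -1/9, -17/9)
  u_3 = (22/73, 99/146, 77/146)

Apply the Gram-Schmidt recurrence
  u_1 = v_1
  u_i = v_i − Σ_{j<i} ((v_i · u_j) / (u_j · u_j)) · u_j.

Step by step this gives:
  u_1 = (1, -2, 2)
  u_2 = (32/9, -1/9, -17/9)
  u_3 = (22/73, 99/146, 77/146)

Orthogonality check:
  u_2 · u_1 = 0 (should be 0)
  u_3 · u_1 = 0 (should be 0)
  u_3 · u_2 = 0 (should be 0)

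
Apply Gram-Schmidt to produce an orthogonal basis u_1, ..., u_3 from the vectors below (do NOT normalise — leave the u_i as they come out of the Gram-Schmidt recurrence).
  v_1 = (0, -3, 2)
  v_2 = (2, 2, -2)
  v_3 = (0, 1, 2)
Orthogonal basis:
  u_1 = (0, -3, 2)
  u_2 = (2, -4/13, -6/13)
  u_3 = (4/7, 8/7, 12/7)

Apply the Gram-Schmidt recurrence
  u_1 = v_1
  u_i = v_i − Σ_{j<i} ((v_i · u_j) / (u_j · u_j)) · u_j.

Step by step this gives:
  u_1 = (0, -3, 2)
  u_2 = (2, -4/13, -6/13)
  u_3 = (4/7, 8/7, 12/7)

Orthogonality check:
  u_2 · u_1 = 0 (should be 0)
  u_3 · u_1 = 0 (should be 0)
  u_3 · u_2 = 0 (should be 0)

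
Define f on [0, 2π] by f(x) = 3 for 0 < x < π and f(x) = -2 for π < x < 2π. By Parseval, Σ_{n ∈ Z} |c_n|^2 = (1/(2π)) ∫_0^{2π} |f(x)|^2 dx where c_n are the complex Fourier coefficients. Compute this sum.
Σ |c_n|^2 = 13/2

Parseval equates the L^2 energy of f (normalised by 1/(2π)) with the ℓ^2 sum of its Fourier coefficients: (1/(2π)) ∫_0^{2π} |f|^2 = Σ |c_n|^2.
Compute the left side: (1/(2π)) [∫_0^π 3^2 dx + ∫_π^{2π} (-2)^2 dx] = (1/(2π)) · (9π + 4π) = (9 + 4)/2 = 13/2.
So Σ_{n ∈ Z} |c_n|^2 = 13/2.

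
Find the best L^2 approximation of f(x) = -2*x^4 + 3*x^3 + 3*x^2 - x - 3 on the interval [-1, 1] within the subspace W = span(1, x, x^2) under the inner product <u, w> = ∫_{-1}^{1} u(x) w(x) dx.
g(x) = 9*x^2/7 + 4*x/5 - 99/35

The best approximation g ∈ W is the orthogonal projection of f onto W. Writing g = a_0 + a_1 x + a_2 x^2, the coefficients solve the normal equations G · a = b where
  G_{ij} = <φ_i, φ_j> and b_i = <f, φ_i>, with φ_0 = 1, φ_1 = x, φ_2 = x^2.
G =
  [2, 0, 2/3]
  [0, 2/3, 0]
  [2/3, 0, 2/5],
b = (-24/5, 8/15, -48/35).
Solving gives a_0 = -99/35, a_1 = 4/5, a_2 = 9/7, so
  g(x) = 9*x^2/7 + 4*x/5 - 99/35.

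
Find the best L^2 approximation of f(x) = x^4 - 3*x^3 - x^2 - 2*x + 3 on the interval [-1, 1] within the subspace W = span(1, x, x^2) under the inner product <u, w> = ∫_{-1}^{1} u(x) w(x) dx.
g(x) = -x^2/7 - 19*x/5 + 102/35

The best approximation g ∈ W is the orthogonal projection of f onto W. Writing g = a_0 + a_1 x + a_2 x^2, the coefficients solve the normal equations G · a = b where
  G_{ij} = <φ_i, φ_j> and b_i = <f, φ_i>, with φ_0 = 1, φ_1 = x, φ_2 = x^2.
G =
  [2, 0, 2/3]
  [0, 2/3, 0]
  [2/3, 0, 2/5],
b = (86/15, -38/15, 66/35).
Solving gives a_0 = 102/35, a_1 = -19/5, a_2 = -1/7, so
  g(x) = -x^2/7 - 19*x/5 + 102/35.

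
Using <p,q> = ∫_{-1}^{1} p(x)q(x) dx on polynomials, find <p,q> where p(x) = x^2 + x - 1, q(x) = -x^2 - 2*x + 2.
<p,q> = -56/15

Expand the product: p(x)·q(x) = -x^4 - 3*x^3 + x^2 + 4*x - 2.
∫_{-1}^{1} of each monomial x^k gives [2/(k+1) if k even, 0 if k odd]. Integrating term-by-term (or equivalently evaluating the antiderivative F(x) = -x^5/5 - 3*x^4/4 + x^3/3 + 2*x^2 - 2*x at the endpoints):
  F(1) − F(−1) = -37/60 − (187/60) = -56/15.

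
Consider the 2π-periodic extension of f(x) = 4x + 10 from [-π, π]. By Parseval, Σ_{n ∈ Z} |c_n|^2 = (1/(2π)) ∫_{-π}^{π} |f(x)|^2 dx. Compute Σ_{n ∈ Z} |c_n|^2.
Σ |c_n|^2 = 16π^2/3 + 100

Expand and integrate term by term over [-π, π]:
  ∫ (4x)^2 dx = 16·(2π^3/3); ∫ 2·4·(10)·x dx = 0 (odd integrand); ∫ 10^2 dx = 100·2π.
So (1/(2π)) ∫_{-π}^{π} (4x + 10)^2 dx = 16π^2/3 + 100 = 16π^2/3 + 100.
Parseval ⇒ Σ |c_n|^2 = 16π^2/3 + 100.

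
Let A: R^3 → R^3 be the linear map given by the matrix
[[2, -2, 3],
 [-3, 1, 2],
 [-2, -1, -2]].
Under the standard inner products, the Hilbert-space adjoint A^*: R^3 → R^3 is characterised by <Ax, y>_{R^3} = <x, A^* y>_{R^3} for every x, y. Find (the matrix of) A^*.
A^* = A^T =
[[2, -3, -2],
 [-2, 1, -1],
 [3, 2, -2]]

For real matrices with standard dot products, the defining identity <Ax, y> = <x, A^* y> gives (Ax)^T y = x^T (A^*) y, i.e. x^T A^T y = x^T (A^*) y. Since this holds for all x, y, we must have A^* = A^T. Therefore
A^* =
[[2, -3, -2],
 [-2, 1, -1],
 [3, 2, -2]].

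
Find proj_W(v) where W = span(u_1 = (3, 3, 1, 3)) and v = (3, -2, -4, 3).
proj_W(v) = (6/7, 6/7, 2/7, 6/7)

Set up U = [u_1 | ... | u_1] ∈ R^(4×1). The projector onto W = col(U) is P = U (U^T U)^(-1) U^T.
Compute U^T U =
  [28],
and U^T v = (8).
Solve U^T U · c = U^T v for the coefficients: c = (2/7). The projection is proj_W(v) = U c.
Check: (v - proj_W(v)) · u_1 = 0  (should be 0).
Result: proj_W(v) = (6/7, 6/7, 2/7, 6/7).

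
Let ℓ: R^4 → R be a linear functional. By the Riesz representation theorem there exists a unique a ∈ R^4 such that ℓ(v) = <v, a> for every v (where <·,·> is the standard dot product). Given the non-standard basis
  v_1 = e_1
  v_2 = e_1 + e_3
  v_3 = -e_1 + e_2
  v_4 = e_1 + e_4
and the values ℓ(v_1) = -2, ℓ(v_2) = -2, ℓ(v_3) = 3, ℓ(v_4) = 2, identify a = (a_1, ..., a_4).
a = (-2, 1, 0, 4)

Write a = (a_1, ..., a_4) in the standard basis. For each basis vector v_i, ℓ(v_i) = <v_i, a> is a linear equation in the a_j's. Collect the n equations into a matrix system V a = ℓ, where row i of V is v_i (expressed in the standard basis). Since V is invertible (lower-triangular with 1s on the diagonal, up to permutation), solve by back-substitution:
  V =
[[1, 0, 0, 0],
 [1, 0, 1, 0],
 [-1, 1, 0, 0],
 [1, 0, 0, 1]]
  V a = (-2, -2, 3, 2)
Solving gives a = (-2, 1, 0, 4).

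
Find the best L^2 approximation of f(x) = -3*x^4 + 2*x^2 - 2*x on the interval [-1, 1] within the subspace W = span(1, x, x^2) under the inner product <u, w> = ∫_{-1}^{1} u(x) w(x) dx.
g(x) = -4*x^2/7 - 2*x + 9/35

The best approximation g ∈ W is the orthogonal projection of f onto W. Writing g = a_0 + a_1 x + a_2 x^2, the coefficients solve the normal equations G · a = b where
  G_{ij} = <φ_i, φ_j> and b_i = <f, φ_i>, with φ_0 = 1, φ_1 = x, φ_2 = x^2.
G =
  [2, 0, 2/3]
  [0, 2/3, 0]
  [2/3, 0, 2/5],
b = (2/15, -4/3, -2/35).
Solving gives a_0 = 9/35, a_1 = -2, a_2 = -4/7, so
  g(x) = -4*x^2/7 - 2*x + 9/35.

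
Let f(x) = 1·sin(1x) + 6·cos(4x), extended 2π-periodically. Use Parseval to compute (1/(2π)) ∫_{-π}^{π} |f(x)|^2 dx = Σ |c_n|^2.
Σ |c_n|^2 = 37/2

Expand |f|^2 and use orthogonality of {sin(nx), cos(mx)} on [-π, π]:
  ∫_{-π}^{π} sin(nx)^2 dx = π, ∫ cos(mx)^2 dx = π, and cross terms integrate to 0.
So ∫_{-π}^{π} f(x)^2 dx = 1^2 · π + 6^2 · π = (1 + 36)π.
Divide by 2π: (1 + 36)/2 = 37/2.
By Parseval, this equals Σ |c_n|^2.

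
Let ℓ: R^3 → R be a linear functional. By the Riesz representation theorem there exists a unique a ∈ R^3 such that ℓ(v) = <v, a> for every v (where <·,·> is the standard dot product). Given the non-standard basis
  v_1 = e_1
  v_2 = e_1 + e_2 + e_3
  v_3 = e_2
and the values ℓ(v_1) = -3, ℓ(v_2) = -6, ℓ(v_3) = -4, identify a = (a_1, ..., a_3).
a = (-3, -4, 1)

Write a = (a_1, ..., a_3) in the standard basis. For each basis vector v_i, ℓ(v_i) = <v_i, a> is a linear equation in the a_j's. Collect the n equations into a matrix system V a = ℓ, where row i of V is v_i (expressed in the standard basis). Since V is invertible (lower-triangular with 1s on the diagonal, up to permutation), solve by back-substitution:
  V =
[[1, 0, 0],
 [1, 1, 1],
 [0, 1, 0]]
  V a = (-3, -6, -4)
Solving gives a = (-3, -4, 1).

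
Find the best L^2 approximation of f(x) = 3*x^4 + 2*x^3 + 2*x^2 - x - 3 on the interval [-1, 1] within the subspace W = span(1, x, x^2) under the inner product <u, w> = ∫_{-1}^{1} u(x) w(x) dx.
g(x) = 32*x^2/7 + x/5 - 114/35

The best approximation g ∈ W is the orthogonal projection of f onto W. Writing g = a_0 + a_1 x + a_2 x^2, the coefficients solve the normal equations G · a = b where
  G_{ij} = <φ_i, φ_j> and b_i = <f, φ_i>, with φ_0 = 1, φ_1 = x, φ_2 = x^2.
G =
  [2, 0, 2/3]
  [0, 2/3, 0]
  [2/3, 0, 2/5],
b = (-52/15, 2/15, -12/35).
Solving gives a_0 = -114/35, a_1 = 1/5, a_2 = 32/7, so
  g(x) = 32*x^2/7 + x/5 - 114/35.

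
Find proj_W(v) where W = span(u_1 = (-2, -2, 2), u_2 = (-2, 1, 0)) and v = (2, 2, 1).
proj_W(v) = (19/14, 5/7, -13/14)

Set up U = [u_1 | ... | u_2] ∈ R^(3×2). The projector onto W = col(U) is P = U (U^T U)^(-1) U^T.
Compute U^T U =
  [12, 2]
  [2, 5],
and U^T v = (-6, -2).
Solve U^T U · c = U^T v for the coefficients: c = (-13/28, -3/14). The projection is proj_W(v) = U c.
Check: (v - proj_W(v)) · u_1 = 0  (should be 0).
Check: (v - proj_W(v)) · u_2 = 0  (should be 0).
Result: proj_W(v) = (19/14, 5/7, -13/14).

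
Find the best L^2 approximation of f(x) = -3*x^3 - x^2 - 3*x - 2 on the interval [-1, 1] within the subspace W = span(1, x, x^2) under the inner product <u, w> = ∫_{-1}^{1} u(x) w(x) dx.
g(x) = -x^2 - 24*x/5 - 2

The best approximation g ∈ W is the orthogonal projection of f onto W. Writing g = a_0 + a_1 x + a_2 x^2, the coefficients solve the normal equations G · a = b where
  G_{ij} = <φ_i, φ_j> and b_i = <f, φ_i>, with φ_0 = 1, φ_1 = x, φ_2 = x^2.
G =
  [2, 0, 2/3]
  [0, 2/3, 0]
  [2/3, 0, 2/5],
b = (-14/3, -16/5, -26/15).
Solving gives a_0 = -2, a_1 = -24/5, a_2 = -1, so
  g(x) = -x^2 - 24*x/5 - 2.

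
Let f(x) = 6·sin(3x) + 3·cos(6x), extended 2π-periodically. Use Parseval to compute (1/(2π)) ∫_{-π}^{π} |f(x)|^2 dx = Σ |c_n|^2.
Σ |c_n|^2 = 45/2

Expand |f|^2 and use orthogonality of {sin(nx), cos(mx)} on [-π, π]:
  ∫_{-π}^{π} sin(nx)^2 dx = π, ∫ cos(mx)^2 dx = π, and cross terms integrate to 0.
So ∫_{-π}^{π} f(x)^2 dx = 6^2 · π + 3^2 · π = (36 + 9)π.
Divide by 2π: (36 + 9)/2 = 45/2.
By Parseval, this equals Σ |c_n|^2.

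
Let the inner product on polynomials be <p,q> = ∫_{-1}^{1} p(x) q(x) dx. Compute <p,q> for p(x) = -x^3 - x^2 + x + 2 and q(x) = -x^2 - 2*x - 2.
<p,q> = -122/15

Expand the product: p(x)·q(x) = x^5 + 3*x^4 + 3*x^3 - 2*x^2 - 6*x - 4.
∫_{-1}^{1} of each monomial x^k gives [2/(k+1) if k even, 0 if k odd]. Integrating term-by-term (or equivalently evaluating the antiderivative F(x) = x^6/6 + 3*x^5/5 + 3*x^4/4 - 2*x^3/3 - 3*x^2 - 4*x at the endpoints):
  F(1) − F(−1) = -123/20 − (119/60) = -122/15.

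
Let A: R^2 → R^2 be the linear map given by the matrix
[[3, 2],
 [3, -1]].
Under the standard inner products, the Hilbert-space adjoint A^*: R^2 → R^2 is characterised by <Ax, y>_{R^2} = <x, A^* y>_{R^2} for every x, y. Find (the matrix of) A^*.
A^* = A^T =
[[3, 3],
 [2, -1]]

For real matrices with standard dot products, the defining identity <Ax, y> = <x, A^* y> gives (Ax)^T y = x^T (A^*) y, i.e. x^T A^T y = x^T (A^*) y. Since this holds for all x, y, we must have A^* = A^T. Therefore
A^* =
[[3, 3],
 [2, -1]].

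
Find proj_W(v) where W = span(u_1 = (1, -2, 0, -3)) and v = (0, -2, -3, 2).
proj_W(v) = (-1/7, 2/7, 0, 3/7)

Set up U = [u_1 | ... | u_1] ∈ R^(4×1). The projector onto W = col(U) is P = U (U^T U)^(-1) U^T.
Compute U^T U =
  [14],
and U^T v = (-2).
Solve U^T U · c = U^T v for the coefficients: c = (-1/7). The projection is proj_W(v) = U c.
Check: (v - proj_W(v)) · u_1 = 0  (should be 0).
Result: proj_W(v) = (-1/7, 2/7, 0, 3/7).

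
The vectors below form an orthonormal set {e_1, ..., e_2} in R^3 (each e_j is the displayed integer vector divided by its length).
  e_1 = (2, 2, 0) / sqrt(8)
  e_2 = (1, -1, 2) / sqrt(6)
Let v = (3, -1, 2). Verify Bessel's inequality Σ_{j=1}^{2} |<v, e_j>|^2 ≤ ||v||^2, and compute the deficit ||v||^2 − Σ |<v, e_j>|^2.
Σ |<v, e_j>|^2 = 38/3; ||v||^2 = 14; deficit = 4/3

Write each e_j = u_j / sqrt(<u_j, u_j>) where u_j is the displayed integer vector. Then <v, e_j> = <v, u_j> / sqrt(<u_j, u_j>), so |<v, e_j>|^2 = <v, u_j>^2 / <u_j, u_j>.
Coefficients: <v, e_1> = 4/sqrt(8), <v, e_2> = 8/sqrt(6).
Square and sum: Σ |<v, e_j>|^2 = 38/3.
Compute ||v||^2 = v·v = 14.
Deficit = 14 − 38/3 = 4/3 ≥ 0, confirming Bessel's inequality. (The deficit equals ||v − Σ <v,e_j> e_j||^2, the squared distance from v to span{e_j}.)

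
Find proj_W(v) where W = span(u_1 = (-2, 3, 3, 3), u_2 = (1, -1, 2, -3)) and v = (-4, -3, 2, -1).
proj_W(v) = (46/401, 32/401, 638/401, -372/401)

Set up U = [u_1 | ... | u_2] ∈ R^(4×2). The projector onto W = col(U) is P = U (U^T U)^(-1) U^T.
Compute U^T U =
  [31, -8]
  [-8, 15],
and U^T v = (2, 6).
Solve U^T U · c = U^T v for the coefficients: c = (78/401, 202/401). The projection is proj_W(v) = U c.
Check: (v - proj_W(v)) · u_1 = 0  (should be 0).
Check: (v - proj_W(v)) · u_2 = 0  (should be 0).
Result: proj_W(v) = (46/401, 32/401, 638/401, -372/401).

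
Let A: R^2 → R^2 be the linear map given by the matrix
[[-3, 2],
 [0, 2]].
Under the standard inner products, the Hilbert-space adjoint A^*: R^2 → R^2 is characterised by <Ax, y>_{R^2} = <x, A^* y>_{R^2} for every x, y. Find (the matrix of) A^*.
A^* = A^T =
[[-3, 0],
 [2, 2]]

For real matrices with standard dot products, the defining identity <Ax, y> = <x, A^* y> gives (Ax)^T y = x^T (A^*) y, i.e. x^T A^T y = x^T (A^*) y. Since this holds for all x, y, we must have A^* = A^T. Therefore
A^* =
[[-3, 0],
 [2, 2]].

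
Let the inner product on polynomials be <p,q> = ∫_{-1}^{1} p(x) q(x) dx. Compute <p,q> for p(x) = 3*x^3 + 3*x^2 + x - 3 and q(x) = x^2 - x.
<p,q> = -8/3

Expand the product: p(x)·q(x) = 3*x^5 - 2*x^3 - 4*x^2 + 3*x.
∫_{-1}^{1} of each monomial x^k gives [2/(k+1) if k even, 0 if k odd]. Integrating term-by-term (or equivalently evaluating the antiderivative F(x) = x^6/2 - x^4/2 - 4*x^3/3 + 3*x^2/2 at the endpoints):
  F(1) − F(−1) = 1/6 − (17/6) = -8/3.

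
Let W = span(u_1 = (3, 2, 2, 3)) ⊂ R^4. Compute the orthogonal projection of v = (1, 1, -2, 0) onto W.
proj_W(v) = (3/26, 1/13, 1/13, 3/26)

Set up U = [u_1 | ... | u_1] ∈ R^(4×1). The projector onto W = col(U) is P = U (U^T U)^(-1) U^T.
Compute U^T U =
  [26],
and U^T v = (1).
Solve U^T U · c = U^T v for the coefficients: c = (1/26). The projection is proj_W(v) = U c.
Check: (v - proj_W(v)) · u_1 = 0  (should be 0).
Result: proj_W(v) = (3/26, 1/13, 1/13, 3/26).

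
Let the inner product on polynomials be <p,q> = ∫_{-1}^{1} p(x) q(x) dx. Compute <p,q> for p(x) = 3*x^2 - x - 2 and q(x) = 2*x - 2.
<p,q> = 8/3

Expand the product: p(x)·q(x) = 6*x^3 - 8*x^2 - 2*x + 4.
∫_{-1}^{1} of each monomial x^k gives [2/(k+1) if k even, 0 if k odd]. Integrating term-by-term (or equivalently evaluating the antiderivative F(x) = 3*x^4/2 - 8*x^3/3 - x^2 + 4*x at the endpoints):
  F(1) − F(−1) = 11/6 − (-5/6) = 8/3.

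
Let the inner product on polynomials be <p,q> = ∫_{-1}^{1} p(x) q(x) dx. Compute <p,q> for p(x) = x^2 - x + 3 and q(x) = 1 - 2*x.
<p,q> = 8

Expand the product: p(x)·q(x) = -2*x^3 + 3*x^2 - 7*x + 3.
∫_{-1}^{1} of each monomial x^k gives [2/(k+1) if k even, 0 if k odd]. Integrating term-by-term (or equivalently evaluating the antiderivative F(x) = -x^4/2 + x^3 - 7*x^2/2 + 3*x at the endpoints):
  F(1) − F(−1) = 0 − (-8) = 8.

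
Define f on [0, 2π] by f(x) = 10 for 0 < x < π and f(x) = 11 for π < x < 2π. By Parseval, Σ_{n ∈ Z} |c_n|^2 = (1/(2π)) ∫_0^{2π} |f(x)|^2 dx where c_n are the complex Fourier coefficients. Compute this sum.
Σ |c_n|^2 = 221/2

Parseval equates the L^2 energy of f (normalised by 1/(2π)) with the ℓ^2 sum of its Fourier coefficients: (1/(2π)) ∫_0^{2π} |f|^2 = Σ |c_n|^2.
Compute the left side: (1/(2π)) [∫_0^π 10^2 dx + ∫_π^{2π} 11^2 dx] = (1/(2π)) · (100π + 121π) = (100 + 121)/2 = 221/2.
So Σ_{n ∈ Z} |c_n|^2 = 221/2.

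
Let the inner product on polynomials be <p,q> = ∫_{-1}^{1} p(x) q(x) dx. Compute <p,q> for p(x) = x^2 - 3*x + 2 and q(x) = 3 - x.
<p,q> = 16

Expand the product: p(x)·q(x) = -x^3 + 6*x^2 - 11*x + 6.
∫_{-1}^{1} of each monomial x^k gives [2/(k+1) if k even, 0 if k odd]. Integrating term-by-term (or equivalently evaluating the antiderivative F(x) = -x^4/4 + 2*x^3 - 11*x^2/2 + 6*x at the endpoints):
  F(1) − F(−1) = 9/4 − (-55/4) = 16.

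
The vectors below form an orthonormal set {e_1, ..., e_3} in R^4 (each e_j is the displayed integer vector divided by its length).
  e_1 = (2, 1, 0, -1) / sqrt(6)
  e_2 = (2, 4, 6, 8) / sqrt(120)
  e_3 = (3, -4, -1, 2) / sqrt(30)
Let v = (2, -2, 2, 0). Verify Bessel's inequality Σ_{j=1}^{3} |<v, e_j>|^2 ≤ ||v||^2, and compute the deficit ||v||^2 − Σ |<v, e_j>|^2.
Σ |<v, e_j>|^2 = 6; ||v||^2 = 12; deficit = 6

Write each e_j = u_j / sqrt(<u_j, u_j>) where u_j is the displayed integer vector. Then <v, e_j> = <v, u_j> / sqrt(<u_j, u_j>), so |<v, e_j>|^2 = <v, u_j>^2 / <u_j, u_j>.
Coefficients: <v, e_1> = 2/sqrt(6), <v, e_2> = 8/sqrt(120), <v, e_3> = 12/sqrt(30).
Square and sum: Σ |<v, e_j>|^2 = 6.
Compute ||v||^2 = v·v = 12.
Deficit = 12 − 6 = 6 ≥ 0, confirming Bessel's inequality. (The deficit equals ||v − Σ <v,e_j> e_j||^2, the squared distance from v to span{e_j}.)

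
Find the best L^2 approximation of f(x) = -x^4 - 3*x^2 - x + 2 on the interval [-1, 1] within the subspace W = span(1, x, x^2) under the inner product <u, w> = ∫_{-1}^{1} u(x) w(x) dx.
g(x) = -27*x^2/7 - x + 73/35

The best approximation g ∈ W is the orthogonal projection of f onto W. Writing g = a_0 + a_1 x + a_2 x^2, the coefficients solve the normal equations G · a = b where
  G_{ij} = <φ_i, φ_j> and b_i = <f, φ_i>, with φ_0 = 1, φ_1 = x, φ_2 = x^2.
G =
  [2, 0, 2/3]
  [0, 2/3, 0]
  [2/3, 0, 2/5],
b = (8/5, -2/3, -16/105).
Solving gives a_0 = 73/35, a_1 = -1, a_2 = -27/7, so
  g(x) = -27*x^2/7 - x + 73/35.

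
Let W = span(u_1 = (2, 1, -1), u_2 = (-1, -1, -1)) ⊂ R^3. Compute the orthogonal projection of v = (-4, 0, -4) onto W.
proj_W(v) = (-16/7, -18/7, -22/7)

Set up U = [u_1 | ... | u_2] ∈ R^(3×2). The projector onto W = col(U) is P = U (U^T U)^(-1) U^T.
Compute U^T U =
  [6, -2]
  [-2, 3],
and U^T v = (-4, 8).
Solve U^T U · c = U^T v for the coefficients: c = (2/7, 20/7). The projection is proj_W(v) = U c.
Check: (v - proj_W(v)) · u_1 = 0  (should be 0).
Check: (v - proj_W(v)) · u_2 = 0  (should be 0).
Result: proj_W(v) = (-16/7, -18/7, -22/7).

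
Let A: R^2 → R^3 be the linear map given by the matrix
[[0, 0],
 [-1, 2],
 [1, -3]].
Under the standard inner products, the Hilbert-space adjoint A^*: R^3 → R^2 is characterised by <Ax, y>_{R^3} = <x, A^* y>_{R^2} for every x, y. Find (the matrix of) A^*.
A^* = A^T =
[[0, -1, 1],
 [0, 2, -3]]

For real matrices with standard dot products, the defining identity <Ax, y> = <x, A^* y> gives (Ax)^T y = x^T (A^*) y, i.e. x^T A^T y = x^T (A^*) y. Since this holds for all x, y, we must have A^* = A^T. Therefore
A^* =
[[0, -1, 1],
 [0, 2, -3]].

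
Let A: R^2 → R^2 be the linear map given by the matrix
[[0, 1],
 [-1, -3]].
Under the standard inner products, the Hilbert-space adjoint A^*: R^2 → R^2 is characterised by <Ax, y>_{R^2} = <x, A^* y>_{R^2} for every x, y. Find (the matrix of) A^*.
A^* = A^T =
[[0, -1],
 [1, -3]]

For real matrices with standard dot products, the defining identity <Ax, y> = <x, A^* y> gives (Ax)^T y = x^T (A^*) y, i.e. x^T A^T y = x^T (A^*) y. Since this holds for all x, y, we must have A^* = A^T. Therefore
A^* =
[[0, -1],
 [1, -3]].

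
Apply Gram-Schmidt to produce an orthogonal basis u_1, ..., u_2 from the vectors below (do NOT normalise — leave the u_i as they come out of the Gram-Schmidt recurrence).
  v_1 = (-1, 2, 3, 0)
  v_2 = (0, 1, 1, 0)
Orthogonal basis:
  u_1 = (-1, 2, 3, 0)
  u_2 = (5/14, 2/7, -1/14, 0)

Apply the Gram-Schmidt recurrence
  u_1 = v_1
  u_i = v_i − Σ_{j<i} ((v_i · u_j) / (u_j · u_j)) · u_j.

Step by step this gives:
  u_1 = (-1, 2, 3, 0)
  u_2 = (5/14, 2/7, -1/14, 0)

Orthogonality check:
  u_2 · u_1 = 0 (should be 0)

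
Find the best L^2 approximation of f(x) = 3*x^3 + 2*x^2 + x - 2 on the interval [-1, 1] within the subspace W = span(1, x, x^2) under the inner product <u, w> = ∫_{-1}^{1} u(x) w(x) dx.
g(x) = 2*x^2 + 14*x/5 - 2

The best approximation g ∈ W is the orthogonal projection of f onto W. Writing g = a_0 + a_1 x + a_2 x^2, the coefficients solve the normal equations G · a = b where
  G_{ij} = <φ_i, φ_j> and b_i = <f, φ_i>, with φ_0 = 1, φ_1 = x, φ_2 = x^2.
G =
  [2, 0, 2/3]
  [0, 2/3, 0]
  [2/3, 0, 2/5],
b = (-8/3, 28/15, -8/15).
Solving gives a_0 = -2, a_1 = 14/5, a_2 = 2, so
  g(x) = 2*x^2 + 14*x/5 - 2.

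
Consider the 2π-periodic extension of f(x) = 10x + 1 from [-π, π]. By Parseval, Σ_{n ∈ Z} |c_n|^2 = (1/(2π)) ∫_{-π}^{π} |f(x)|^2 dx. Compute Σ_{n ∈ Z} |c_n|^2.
Σ |c_n|^2 = 100π^2/3 + 1

Expand and integrate term by term over [-π, π]:
  ∫ (10x)^2 dx = 100·(2π^3/3); ∫ 2·10·(1)·x dx = 0 (odd integrand); ∫ 1^2 dx = 1·2π.
So (1/(2π)) ∫_{-π}^{π} (10x + 1)^2 dx = 100π^2/3 + 1 = 100π^2/3 + 1.
Parseval ⇒ Σ |c_n|^2 = 100π^2/3 + 1.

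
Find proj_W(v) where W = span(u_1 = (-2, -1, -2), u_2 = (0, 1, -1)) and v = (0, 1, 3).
proj_W(v) = (24/17, 1/17, 35/17)

Set up U = [u_1 | ... | u_2] ∈ R^(3×2). The projector onto W = col(U) is P = U (U^T U)^(-1) U^T.
Compute U^T U =
  [9, 1]
  [1, 2],
and U^T v = (-7, -2).
Solve U^T U · c = U^T v for the coefficients: c = (-12/17, -11/17). The projection is proj_W(v) = U c.
Check: (v - proj_W(v)) · u_1 = 0  (should be 0).
Check: (v - proj_W(v)) · u_2 = 0  (should be 0).
Result: proj_W(v) = (24/17, 1/17, 35/17).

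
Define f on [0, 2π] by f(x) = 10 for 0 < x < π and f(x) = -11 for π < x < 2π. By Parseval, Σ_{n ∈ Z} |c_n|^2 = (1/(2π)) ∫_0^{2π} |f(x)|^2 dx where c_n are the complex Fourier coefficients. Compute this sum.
Σ |c_n|^2 = 221/2

Parseval equates the L^2 energy of f (normalised by 1/(2π)) with the ℓ^2 sum of its Fourier coefficients: (1/(2π)) ∫_0^{2π} |f|^2 = Σ |c_n|^2.
Compute the left side: (1/(2π)) [∫_0^π 10^2 dx + ∫_π^{2π} (-11)^2 dx] = (1/(2π)) · (100π + 121π) = (100 + 121)/2 = 221/2.
So Σ_{n ∈ Z} |c_n|^2 = 221/2.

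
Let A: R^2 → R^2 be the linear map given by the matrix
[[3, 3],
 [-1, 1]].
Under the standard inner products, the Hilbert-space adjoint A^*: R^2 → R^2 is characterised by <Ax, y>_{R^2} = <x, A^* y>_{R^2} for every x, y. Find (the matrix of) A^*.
A^* = A^T =
[[3, -1],
 [3, 1]]

For real matrices with standard dot products, the defining identity <Ax, y> = <x, A^* y> gives (Ax)^T y = x^T (A^*) y, i.e. x^T A^T y = x^T (A^*) y. Since this holds for all x, y, we must have A^* = A^T. Therefore
A^* =
[[3, -1],
 [3, 1]].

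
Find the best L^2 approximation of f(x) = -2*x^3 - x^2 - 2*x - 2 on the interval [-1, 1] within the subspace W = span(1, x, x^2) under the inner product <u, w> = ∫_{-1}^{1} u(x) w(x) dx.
g(x) = -x^2 - 16*x/5 - 2

The best approximation g ∈ W is the orthogonal projection of f onto W. Writing g = a_0 + a_1 x + a_2 x^2, the coefficients solve the normal equations G · a = b where
  G_{ij} = <φ_i, φ_j> and b_i = <f, φ_i>, with φ_0 = 1, φ_1 = x, φ_2 = x^2.
G =
  [2, 0, 2/3]
  [0, 2/3, 0]
  [2/3, 0, 2/5],
b = (-14/3, -32/15, -26/15).
Solving gives a_0 = -2, a_1 = -16/5, a_2 = -1, so
  g(x) = -x^2 - 16*x/5 - 2.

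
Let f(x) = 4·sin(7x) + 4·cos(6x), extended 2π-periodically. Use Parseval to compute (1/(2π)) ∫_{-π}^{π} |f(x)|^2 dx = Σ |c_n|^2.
Σ |c_n|^2 = 16

Expand |f|^2 and use orthogonality of {sin(nx), cos(mx)} on [-π, π]:
  ∫_{-π}^{π} sin(nx)^2 dx = π, ∫ cos(mx)^2 dx = π, and cross terms integrate to 0.
So ∫_{-π}^{π} f(x)^2 dx = 4^2 · π + 4^2 · π = (16 + 16)π.
Divide by 2π: (16 + 16)/2 = 16.
By Parseval, this equals Σ |c_n|^2.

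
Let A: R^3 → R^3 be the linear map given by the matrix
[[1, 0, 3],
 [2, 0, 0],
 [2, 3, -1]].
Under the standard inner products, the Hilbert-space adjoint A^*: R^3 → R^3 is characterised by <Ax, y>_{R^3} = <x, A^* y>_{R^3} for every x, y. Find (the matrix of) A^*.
A^* = A^T =
[[1, 2, 2],
 [0, 0, 3],
 [3, 0, -1]]

For real matrices with standard dot products, the defining identity <Ax, y> = <x, A^* y> gives (Ax)^T y = x^T (A^*) y, i.e. x^T A^T y = x^T (A^*) y. Since this holds for all x, y, we must have A^* = A^T. Therefore
A^* =
[[1, 2, 2],
 [0, 0, 3],
 [3, 0, -1]].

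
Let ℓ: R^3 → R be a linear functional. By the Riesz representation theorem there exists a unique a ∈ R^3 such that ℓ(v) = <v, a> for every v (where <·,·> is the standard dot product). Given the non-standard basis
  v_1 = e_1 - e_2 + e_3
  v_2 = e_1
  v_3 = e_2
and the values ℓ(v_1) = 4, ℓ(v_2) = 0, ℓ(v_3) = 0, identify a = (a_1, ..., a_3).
a = (0, 0, 4)

Write a = (a_1, ..., a_3) in the standard basis. For each basis vector v_i, ℓ(v_i) = <v_i, a> is a linear equation in the a_j's. Collect the n equations into a matrix system V a = ℓ, where row i of V is v_i (expressed in the standard basis). Since V is invertible (lower-triangular with 1s on the diagonal, up to permutation), solve by back-substitution:
  V =
[[1, -1, 1],
 [1, 0, 0],
 [0, 1, 0]]
  V a = (4, 0, 0)
Solving gives a = (0, 0, 4).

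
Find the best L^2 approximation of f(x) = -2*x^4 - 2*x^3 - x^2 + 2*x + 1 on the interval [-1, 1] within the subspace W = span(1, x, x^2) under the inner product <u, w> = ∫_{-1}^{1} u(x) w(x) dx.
g(x) = -19*x^2/7 + 4*x/5 + 41/35

The best approximation g ∈ W is the orthogonal projection of f onto W. Writing g = a_0 + a_1 x + a_2 x^2, the coefficients solve the normal equations G · a = b where
  G_{ij} = <φ_i, φ_j> and b_i = <f, φ_i>, with φ_0 = 1, φ_1 = x, φ_2 = x^2.
G =
  [2, 0, 2/3]
  [0, 2/3, 0]
  [2/3, 0, 2/5],
b = (8/15, 8/15, -32/105).
Solving gives a_0 = 41/35, a_1 = 4/5, a_2 = -19/7, so
  g(x) = -19*x^2/7 + 4*x/5 + 41/35.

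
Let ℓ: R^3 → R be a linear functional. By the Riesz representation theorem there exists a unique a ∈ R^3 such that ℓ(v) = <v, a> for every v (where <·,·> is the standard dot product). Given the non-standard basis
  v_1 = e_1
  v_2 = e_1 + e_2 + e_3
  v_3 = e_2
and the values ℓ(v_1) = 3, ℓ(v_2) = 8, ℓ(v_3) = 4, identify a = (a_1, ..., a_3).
a = (3, 4, 1)

Write a = (a_1, ..., a_3) in the standard basis. For each basis vector v_i, ℓ(v_i) = <v_i, a> is a linear equation in the a_j's. Collect the n equations into a matrix system V a = ℓ, where row i of V is v_i (expressed in the standard basis). Since V is invertible (lower-triangular with 1s on the diagonal, up to permutation), solve by back-substitution:
  V =
[[1, 0, 0],
 [1, 1, 1],
 [0, 1, 0]]
  V a = (3, 8, 4)
Solving gives a = (3, 4, 1).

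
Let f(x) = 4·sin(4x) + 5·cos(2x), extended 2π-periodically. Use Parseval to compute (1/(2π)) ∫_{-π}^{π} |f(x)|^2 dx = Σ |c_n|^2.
Σ |c_n|^2 = 41/2

Expand |f|^2 and use orthogonality of {sin(nx), cos(mx)} on [-π, π]:
  ∫_{-π}^{π} sin(nx)^2 dx = π, ∫ cos(mx)^2 dx = π, and cross terms integrate to 0.
So ∫_{-π}^{π} f(x)^2 dx = 4^2 · π + 5^2 · π = (16 + 25)π.
Divide by 2π: (16 + 25)/2 = 41/2.
By Parseval, this equals Σ |c_n|^2.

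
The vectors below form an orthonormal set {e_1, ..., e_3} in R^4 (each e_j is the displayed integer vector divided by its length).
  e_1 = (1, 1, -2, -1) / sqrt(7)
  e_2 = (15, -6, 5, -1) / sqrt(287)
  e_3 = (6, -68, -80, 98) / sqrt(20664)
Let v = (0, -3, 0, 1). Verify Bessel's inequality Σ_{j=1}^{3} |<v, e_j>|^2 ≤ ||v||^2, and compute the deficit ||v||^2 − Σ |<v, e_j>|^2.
Σ |<v, e_j>|^2 = 971/126; ||v||^2 = 10; deficit = 289/126

Write each e_j = u_j / sqrt(<u_j, u_j>) where u_j is the displayed integer vector. Then <v, e_j> = <v, u_j> / sqrt(<u_j, u_j>), so |<v, e_j>|^2 = <v, u_j>^2 / <u_j, u_j>.
Coefficients: <v, e_1> = -4/sqrt(7), <v, e_2> = 17/sqrt(287), <v, e_3> = 302/sqrt(20664).
Square and sum: Σ |<v, e_j>|^2 = 971/126.
Compute ||v||^2 = v·v = 10.
Deficit = 10 − 971/126 = 289/126 ≥ 0, confirming Bessel's inequality. (The deficit equals ||v − Σ <v,e_j> e_j||^2, the squared distance from v to span{e_j}.)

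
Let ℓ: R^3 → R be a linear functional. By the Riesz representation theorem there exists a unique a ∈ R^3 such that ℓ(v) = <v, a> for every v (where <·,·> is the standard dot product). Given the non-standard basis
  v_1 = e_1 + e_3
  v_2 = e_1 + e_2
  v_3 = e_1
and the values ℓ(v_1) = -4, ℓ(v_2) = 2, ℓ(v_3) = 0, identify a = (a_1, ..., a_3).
a = (0, 2, -4)

Write a = (a_1, ..., a_3) in the standard basis. For each basis vector v_i, ℓ(v_i) = <v_i, a> is a linear equation in the a_j's. Collect the n equations into a matrix system V a = ℓ, where row i of V is v_i (expressed in the standard basis). Since V is invertible (lower-triangular with 1s on the diagonal, up to permutation), solve by back-substitution:
  V =
[[1, 0, 1],
 [1, 1, 0],
 [1, 0, 0]]
  V a = (-4, 2, 0)
Solving gives a = (0, 2, -4).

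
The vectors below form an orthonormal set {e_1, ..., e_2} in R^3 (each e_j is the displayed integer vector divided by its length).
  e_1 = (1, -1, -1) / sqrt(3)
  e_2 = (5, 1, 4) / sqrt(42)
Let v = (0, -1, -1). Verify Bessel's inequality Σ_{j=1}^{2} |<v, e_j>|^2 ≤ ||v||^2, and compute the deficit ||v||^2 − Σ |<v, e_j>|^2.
Σ |<v, e_j>|^2 = 27/14; ||v||^2 = 2; deficit = 1/14

Write each e_j = u_j / sqrt(<u_j, u_j>) where u_j is the displayed integer vector. Then <v, e_j> = <v, u_j> / sqrt(<u_j, u_j>), so |<v, e_j>|^2 = <v, u_j>^2 / <u_j, u_j>.
Coefficients: <v, e_1> = 2/sqrt(3), <v, e_2> = -5/sqrt(42).
Square and sum: Σ |<v, e_j>|^2 = 27/14.
Compute ||v||^2 = v·v = 2.
Deficit = 2 − 27/14 = 1/14 ≥ 0, confirming Bessel's inequality. (The deficit equals ||v − Σ <v,e_j> e_j||^2, the squared distance from v to span{e_j}.)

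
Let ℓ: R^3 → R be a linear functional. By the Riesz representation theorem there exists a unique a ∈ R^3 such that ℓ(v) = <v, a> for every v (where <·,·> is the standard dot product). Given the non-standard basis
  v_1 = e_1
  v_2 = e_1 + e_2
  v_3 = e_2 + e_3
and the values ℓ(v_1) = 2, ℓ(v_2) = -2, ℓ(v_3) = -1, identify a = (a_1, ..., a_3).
a = (2, -4, 3)

Write a = (a_1, ..., a_3) in the standard basis. For each basis vector v_i, ℓ(v_i) = <v_i, a> is a linear equation in the a_j's. Collect the n equations into a matrix system V a = ℓ, where row i of V is v_i (expressed in the standard basis). Since V is invertible (lower-triangular with 1s on the diagonal, up to permutation), solve by back-substitution:
  V =
[[1, 0, 0],
 [1, 1, 0],
 [0, 1, 1]]
  V a = (2, -2, -1)
Solving gives a = (2, -4, 3).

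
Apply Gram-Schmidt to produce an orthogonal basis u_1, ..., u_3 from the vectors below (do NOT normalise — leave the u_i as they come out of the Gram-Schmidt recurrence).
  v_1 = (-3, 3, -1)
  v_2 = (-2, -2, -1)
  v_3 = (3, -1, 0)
Orthogonal basis:
  u_1 = (-3, 3, -1)
  u_2 = (-35/19, -41/19, -18/19)
  u_3 = (7/17, 7/85, -84/85)

Apply the Gram-Schmidt recurrence
  u_1 = v_1
  u_i = v_i − Σ_{j<i} ((v_i · u_j) / (u_j · u_j)) · u_j.

Step by step this gives:
  u_1 = (-3, 3, -1)
  u_2 = (-35/19, -41/19, -18/19)
  u_3 = (7/17, 7/85, -84/85)

Orthogonality check:
  u_2 · u_1 = 0 (should be 0)
  u_3 · u_1 = 0 (should be 0)
  u_3 · u_2 = 0 (should be 0)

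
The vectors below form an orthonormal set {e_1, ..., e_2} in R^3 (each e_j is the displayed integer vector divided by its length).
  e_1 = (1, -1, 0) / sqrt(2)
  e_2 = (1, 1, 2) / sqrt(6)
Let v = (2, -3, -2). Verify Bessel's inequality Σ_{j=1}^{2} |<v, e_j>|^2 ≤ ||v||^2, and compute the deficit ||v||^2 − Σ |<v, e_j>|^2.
Σ |<v, e_j>|^2 = 50/3; ||v||^2 = 17; deficit = 1/3

Write each e_j = u_j / sqrt(<u_j, u_j>) where u_j is the displayed integer vector. Then <v, e_j> = <v, u_j> / sqrt(<u_j, u_j>), so |<v, e_j>|^2 = <v, u_j>^2 / <u_j, u_j>.
Coefficients: <v, e_1> = 5/sqrt(2), <v, e_2> = -5/sqrt(6).
Square and sum: Σ |<v, e_j>|^2 = 50/3.
Compute ||v||^2 = v·v = 17.
Deficit = 17 − 50/3 = 1/3 ≥ 0, confirming Bessel's inequality. (The deficit equals ||v − Σ <v,e_j> e_j||^2, the squared distance from v to span{e_j}.)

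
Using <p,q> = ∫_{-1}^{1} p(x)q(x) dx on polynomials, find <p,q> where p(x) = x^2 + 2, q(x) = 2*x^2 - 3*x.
<p,q> = 52/15

Expand the product: p(x)·q(x) = 2*x^4 - 3*x^3 + 4*x^2 - 6*x.
∫_{-1}^{1} of each monomial x^k gives [2/(k+1) if k even, 0 if k odd]. Integrating term-by-term (or equivalently evaluating the antiderivative F(x) = 2*x^5/5 - 3*x^4/4 + 4*x^3/3 - 3*x^2 at the endpoints):
  F(1) − F(−1) = -121/60 − (-329/60) = 52/15.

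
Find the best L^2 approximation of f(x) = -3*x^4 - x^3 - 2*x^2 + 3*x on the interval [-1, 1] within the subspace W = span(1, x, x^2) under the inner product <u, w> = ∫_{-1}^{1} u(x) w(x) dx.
g(x) = -32*x^2/7 + 12*x/5 + 9/35

The best approximation g ∈ W is the orthogonal projection of f onto W. Writing g = a_0 + a_1 x + a_2 x^2, the coefficients solve the normal equations G · a = b where
  G_{ij} = <φ_i, φ_j> and b_i = <f, φ_i>, with φ_0 = 1, φ_1 = x, φ_2 = x^2.
G =
  [2, 0, 2/3]
  [0, 2/3, 0]
  [2/3, 0, 2/5],
b = (-38/15, 8/5, -58/35).
Solving gives a_0 = 9/35, a_1 = 12/5, a_2 = -32/7, so
  g(x) = -32*x^2/7 + 12*x/5 + 9/35.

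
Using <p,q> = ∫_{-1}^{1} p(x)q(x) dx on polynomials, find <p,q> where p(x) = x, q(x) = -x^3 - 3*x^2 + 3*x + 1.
<p,q> = 8/5

Expand the product: p(x)·q(x) = -x^4 - 3*x^3 + 3*x^2 + x.
∫_{-1}^{1} of each monomial x^k gives [2/(k+1) if k even, 0 if k odd]. Integrating term-by-term (or equivalently evaluating the antiderivative F(x) = -x^5/5 - 3*x^4/4 + x^3 + x^2/2 at the endpoints):
  F(1) − F(−1) = 11/20 − (-21/20) = 8/5.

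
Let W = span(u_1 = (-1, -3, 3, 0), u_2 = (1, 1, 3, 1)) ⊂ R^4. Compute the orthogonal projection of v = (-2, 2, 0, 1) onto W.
proj_W(v) = (92/203, 198/203, -6/29, 39/203)

Set up U = [u_1 | ... | u_2] ∈ R^(4×2). The projector onto W = col(U) is P = U (U^T U)^(-1) U^T.
Compute U^T U =
  [19, 5]
  [5, 12],
and U^T v = (-4, 1).
Solve U^T U · c = U^T v for the coefficients: c = (-53/203, 39/203). The projection is proj_W(v) = U c.
Check: (v - proj_W(v)) · u_1 = 0  (should be 0).
Check: (v - proj_W(v)) · u_2 = 0  (should be 0).
Result: proj_W(v) = (92/203, 198/203, -6/29, 39/203).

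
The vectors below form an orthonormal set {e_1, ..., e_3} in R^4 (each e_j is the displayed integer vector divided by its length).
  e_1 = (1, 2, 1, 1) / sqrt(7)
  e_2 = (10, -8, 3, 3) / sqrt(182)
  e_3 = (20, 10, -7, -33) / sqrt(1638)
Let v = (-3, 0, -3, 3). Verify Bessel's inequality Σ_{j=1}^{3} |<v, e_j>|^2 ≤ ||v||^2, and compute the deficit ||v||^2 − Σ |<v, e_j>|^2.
Σ |<v, e_j>|^2 = 125/7; ||v||^2 = 27; deficit = 64/7

Write each e_j = u_j / sqrt(<u_j, u_j>) where u_j is the displayed integer vector. Then <v, e_j> = <v, u_j> / sqrt(<u_j, u_j>), so |<v, e_j>|^2 = <v, u_j>^2 / <u_j, u_j>.
Coefficients: <v, e_1> = -3/sqrt(7), <v, e_2> = -30/sqrt(182), <v, e_3> = -138/sqrt(1638).
Square and sum: Σ |<v, e_j>|^2 = 125/7.
Compute ||v||^2 = v·v = 27.
Deficit = 27 − 125/7 = 64/7 ≥ 0, confirming Bessel's inequality. (The deficit equals ||v − Σ <v,e_j> e_j||^2, the squared distance from v to span{e_j}.)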